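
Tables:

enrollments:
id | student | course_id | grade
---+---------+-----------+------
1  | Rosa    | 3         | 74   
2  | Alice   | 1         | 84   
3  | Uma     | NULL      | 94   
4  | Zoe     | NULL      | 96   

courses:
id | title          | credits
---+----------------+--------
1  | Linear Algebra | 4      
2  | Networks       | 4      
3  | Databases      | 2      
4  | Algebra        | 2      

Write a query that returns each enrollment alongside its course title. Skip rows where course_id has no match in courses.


INNER JOIN keeps only enrollments rows whose course_id matches an id in courses. Walk through each enrollment:
  - enrollment 1 (Rosa): course_id=3 -> matches Databases
  - enrollment 2 (Alice): course_id=1 -> matches Linear Algebra
  - enrollment 3 (Uma): course_id=NULL, no match -> dropped
  - enrollment 4 (Zoe): course_id=NULL, no match -> dropped
So 2 of 4 rows are dropped.

SQL:
SELECT a.student, b.title AS course
FROM enrollments a
INNER JOIN courses b ON a.course_id = b.id

Result:
student | course        
--------+---------------
Rosa    | Databases     
Alice   | Linear Algebra


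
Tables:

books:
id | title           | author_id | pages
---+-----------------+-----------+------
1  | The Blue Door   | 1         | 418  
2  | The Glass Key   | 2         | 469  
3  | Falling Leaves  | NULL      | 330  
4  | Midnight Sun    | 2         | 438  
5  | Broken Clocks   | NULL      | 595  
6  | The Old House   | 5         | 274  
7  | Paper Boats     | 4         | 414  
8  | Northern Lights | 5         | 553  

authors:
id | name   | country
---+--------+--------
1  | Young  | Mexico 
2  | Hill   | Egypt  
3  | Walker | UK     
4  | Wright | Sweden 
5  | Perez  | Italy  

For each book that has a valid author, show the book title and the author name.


INNER JOIN keeps only books rows whose author_id matches an id in authors. Walk through each book:
  - book 1 (The Blue Door): author_id=1 -> matches Young
  - book 2 (The Glass Key): author_id=2 -> matches Hill
  - book 3 (Falling Leaves): author_id=NULL, no match -> dropped
  - book 4 (Midnight Sun): author_id=2 -> matches Hill
  - book 5 (Broken Clocks): author_id=NULL, no match -> dropped
  - book 6 (The Old House): author_id=5 -> matches Perez
  - book 7 (Paper Boats): author_id=4 -> matches Wright
  - book 8 (Northern Lights): author_id=5 -> matches Perez
So 2 of 8 rows are dropped.

SQL:
SELECT a.title, b.name AS author
FROM books a
INNER JOIN authors b ON a.author_id = b.id

Result:
title           | author
----------------+-------
The Blue Door   | Young 
The Glass Key   | Hill  
Midnight Sun    | Hill  
The Old House   | Perez 
Paper Boats     | Wright
Northern Lights | Perez 


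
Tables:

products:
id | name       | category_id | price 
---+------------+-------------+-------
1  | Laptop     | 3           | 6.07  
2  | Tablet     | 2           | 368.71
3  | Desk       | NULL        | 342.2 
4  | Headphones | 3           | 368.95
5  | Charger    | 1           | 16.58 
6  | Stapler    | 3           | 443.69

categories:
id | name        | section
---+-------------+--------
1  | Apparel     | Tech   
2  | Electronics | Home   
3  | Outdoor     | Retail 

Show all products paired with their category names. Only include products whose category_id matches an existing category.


INNER JOIN keeps only products rows whose category_id matches an id in categories. Walk through each product:
  - product 1 (Laptop): category_id=3 -> matches Outdoor
  - product 2 (Tablet): category_id=2 -> matches Electronics
  - product 3 (Desk): category_id=NULL, no match -> dropped
  - product 4 (Headphones): category_id=3 -> matches Outdoor
  - product 5 (Charger): category_id=1 -> matches Apparel
  - product 6 (Stapler): category_id=3 -> matches Outdoor
So 1 of 6 rows is dropped.

SQL:
SELECT a.name, b.name AS category
FROM products a
INNER JOIN categories b ON a.category_id = b.id

Result:
name       | category   
-----------+------------
Laptop     | Outdoor    
Tablet     | Electronics
Headphones | Outdoor    
Charger    | Apparel    
Stapler    | Outdoor    


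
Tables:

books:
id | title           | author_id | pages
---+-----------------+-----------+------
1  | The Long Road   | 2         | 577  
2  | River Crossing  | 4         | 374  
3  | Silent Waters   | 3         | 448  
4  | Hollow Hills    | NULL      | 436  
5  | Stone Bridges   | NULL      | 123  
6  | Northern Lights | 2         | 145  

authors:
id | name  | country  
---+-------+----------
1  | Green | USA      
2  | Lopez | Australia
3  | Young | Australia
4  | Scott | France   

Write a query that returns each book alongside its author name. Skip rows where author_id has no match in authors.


INNER JOIN keeps only books rows whose author_id matches an id in authors. Walk through each book:
  - book 1 (The Long Road): author_id=2 -> matches Lopez
  - book 2 (River Crossing): author_id=4 -> matches Scott
  - book 3 (Silent Waters): author_id=3 -> matches Young
  - book 4 (Hollow Hills): author_id=NULL, no match -> dropped
  - book 5 (Stone Bridges): author_id=NULL, no match -> dropped
  - book 6 (Northern Lights): author_id=2 -> matches Lopez
So 2 of 6 rows are dropped.

SQL:
SELECT a.title, b.name AS author
FROM books a
INNER JOIN authors b ON a.author_id = b.id

Result:
title           | author
----------------+-------
The Long Road   | Lopez 
River Crossing  | Scott 
Silent Waters   | Young 
Northern Lights | Lopez 


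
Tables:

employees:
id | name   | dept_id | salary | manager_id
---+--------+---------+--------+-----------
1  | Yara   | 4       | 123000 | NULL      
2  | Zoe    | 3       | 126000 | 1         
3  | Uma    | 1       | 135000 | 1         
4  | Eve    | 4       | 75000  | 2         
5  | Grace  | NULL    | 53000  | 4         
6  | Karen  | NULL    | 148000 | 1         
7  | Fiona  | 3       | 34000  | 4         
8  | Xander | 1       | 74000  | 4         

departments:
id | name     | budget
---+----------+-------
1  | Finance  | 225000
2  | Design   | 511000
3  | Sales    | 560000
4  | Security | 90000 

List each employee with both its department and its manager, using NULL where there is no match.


Two LEFT JOINs from the same base table employees: one to departments via dept_id, one to employees itself via manager_id. Both are LEFT so every employee is preserved.
Match against departments:
  - employee 1 (Yara): dept_id=4 -> matches Security
  - employee 2 (Zoe): dept_id=3 -> matches Sales
  - employee 3 (Uma): dept_id=1 -> matches Finance
  - employee 4 (Eve): dept_id=4 -> matches Security
  - employee 5 (Grace): dept_id=NULL, no match -> kept with NULL
  - employee 6 (Karen): dept_id=NULL, no match -> kept with NULL
  - employee 7 (Fiona): dept_id=3 -> matches Sales
  - employee 8 (Xander): dept_id=1 -> matches Finance
Match against employees (self):
  - employee 1 (Yara): manager_id=NULL -> NULL
  - employee 2 (Zoe): manager_id=1 -> Yara
  - employee 3 (Uma): manager_id=1 -> Yara
  - employee 4 (Eve): manager_id=2 -> Zoe
  - employee 5 (Grace): manager_id=4 -> Eve
  - employee 6 (Karen): manager_id=1 -> Yara
  - employee 7 (Fiona): manager_id=4 -> Eve
  - employee 8 (Xander): manager_id=4 -> Eve

SQL:
SELECT a.name, b.name AS department, c.name AS manager
FROM employees a
LEFT JOIN departments b ON a.dept_id = b.id
LEFT JOIN employees c ON a.manager_id = c.id

Result:
name   | department | manager
-------+------------+--------
Yara   | Security   | NULL   
Zoe    | Sales      | Yara   
Uma    | Finance    | Yara   
Eve    | Security   | Zoe    
Grace  | NULL       | Eve    
Karen  | NULL       | Yara   
Fiona  | Sales      | Eve    
Xander | Finance    | Eve    


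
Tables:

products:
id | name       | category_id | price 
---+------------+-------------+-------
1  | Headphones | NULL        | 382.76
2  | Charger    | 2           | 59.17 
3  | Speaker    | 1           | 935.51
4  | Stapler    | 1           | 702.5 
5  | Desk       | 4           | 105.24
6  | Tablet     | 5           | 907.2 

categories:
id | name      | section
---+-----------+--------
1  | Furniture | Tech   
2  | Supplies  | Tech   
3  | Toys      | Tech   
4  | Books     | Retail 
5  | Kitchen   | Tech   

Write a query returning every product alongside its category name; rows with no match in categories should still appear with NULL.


LEFT JOIN keeps every row from products (the left table); where category_id has no match in categories, the category columns become NULL. Walk through each product:
  - product 1 (Headphones): category_id=NULL, no match -> kept with NULL
  - product 2 (Charger): category_id=2 -> matches Supplies
  - product 3 (Speaker): category_id=1 -> matches Furniture
  - product 4 (Stapler): category_id=1 -> matches Furniture
  - product 5 (Desk): category_id=4 -> matches Books
  - product 6 (Tablet): category_id=5 -> matches Kitchen
All 6 rows appear; 1 has NULL category.

SQL:
SELECT a.name, b.name AS category
FROM products a
LEFT JOIN categories b ON a.category_id = b.id

Result:
name       | category 
-----------+----------
Headphones | NULL     
Charger    | Supplies 
Speaker    | Furniture
Stapler    | Furniture
Desk       | Books    
Tablet     | Kitchen  


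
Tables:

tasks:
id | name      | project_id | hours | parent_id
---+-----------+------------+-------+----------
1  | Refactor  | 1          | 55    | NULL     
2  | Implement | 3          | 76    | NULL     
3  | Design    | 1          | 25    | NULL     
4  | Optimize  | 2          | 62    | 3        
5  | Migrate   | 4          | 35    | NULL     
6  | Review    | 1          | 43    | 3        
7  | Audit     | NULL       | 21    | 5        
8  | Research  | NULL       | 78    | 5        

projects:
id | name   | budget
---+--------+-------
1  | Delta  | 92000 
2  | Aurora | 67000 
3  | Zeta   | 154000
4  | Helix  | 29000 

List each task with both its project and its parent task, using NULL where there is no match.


Two LEFT JOINs from the same base table tasks: one to projects via project_id, one to tasks itself via parent_id. Both are LEFT so every task is preserved.
Match against projects:
  - task 1 (Refactor): project_id=1 -> matches Delta
  - task 2 (Implement): project_id=3 -> matches Zeta
  - task 3 (Design): project_id=1 -> matches Delta
  - task 4 (Optimize): project_id=2 -> matches Aurora
  - task 5 (Migrate): project_id=4 -> matches Helix
  - task 6 (Review): project_id=1 -> matches Delta
  - task 7 (Audit): project_id=NULL, no match -> kept with NULL
  - task 8 (Research): project_id=NULL, no match -> kept with NULL
Match against tasks (self):
  - task 1 (Refactor): parent_id=NULL -> NULL
  - task 2 (Implement): parent_id=NULL -> NULL
  - task 3 (Design): parent_id=NULL -> NULL
  - task 4 (Optimize): parent_id=3 -> Design
  - task 5 (Migrate): parent_id=NULL -> NULL
  - task 6 (Review): parent_id=3 -> Design
  - task 7 (Audit): parent_id=5 -> Migrate
  - task 8 (Research): parent_id=5 -> Migrate

SQL:
SELECT a.name, b.name AS project, c.name AS parent
FROM tasks a
LEFT JOIN projects b ON a.project_id = b.id
LEFT JOIN tasks c ON a.parent_id = c.id

Result:
name      | project | parent 
----------+---------+--------
Refactor  | Delta   | NULL   
Implement | Zeta    | NULL   
Design    | Delta   | NULL   
Optimize  | Aurora  | Design 
Migrate   | Helix   | NULL   
Review    | Delta   | Design 
Audit     | NULL    | Migrate
Research  | NULL    | Migrate


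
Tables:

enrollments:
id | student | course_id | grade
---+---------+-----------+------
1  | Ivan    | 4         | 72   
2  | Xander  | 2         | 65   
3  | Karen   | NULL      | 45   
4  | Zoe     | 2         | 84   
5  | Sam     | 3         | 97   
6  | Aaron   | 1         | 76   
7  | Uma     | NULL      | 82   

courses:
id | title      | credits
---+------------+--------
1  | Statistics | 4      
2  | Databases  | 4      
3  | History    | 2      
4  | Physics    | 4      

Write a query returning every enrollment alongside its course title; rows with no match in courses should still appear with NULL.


LEFT JOIN keeps every row from enrollments (the left table); where course_id has no match in courses, the course columns become NULL. Walk through each enrollment:
  - enrollment 1 (Ivan): course_id=4 -> matches Physics
  - enrollment 2 (Xander): course_id=2 -> matches Databases
  - enrollment 3 (Karen): course_id=NULL, no match -> kept with NULL
  - enrollment 4 (Zoe): course_id=2 -> matches Databases
  - enrollment 5 (Sam): course_id=3 -> matches History
  - enrollment 6 (Aaron): course_id=1 -> matches Statistics
  - enrollment 7 (Uma): course_id=NULL, no match -> kept with NULL
All 7 rows appear; 2 have NULL course.

SQL:
SELECT a.student, b.title AS course
FROM enrollments a
LEFT JOIN courses b ON a.course_id = b.id

Result:
student | course    
--------+-----------
Ivan    | Physics   
Xander  | Databases 
Karen   | NULL      
Zoe     | Databases 
Sam     | History   
Aaron   | Statistics
Uma     | NULL      


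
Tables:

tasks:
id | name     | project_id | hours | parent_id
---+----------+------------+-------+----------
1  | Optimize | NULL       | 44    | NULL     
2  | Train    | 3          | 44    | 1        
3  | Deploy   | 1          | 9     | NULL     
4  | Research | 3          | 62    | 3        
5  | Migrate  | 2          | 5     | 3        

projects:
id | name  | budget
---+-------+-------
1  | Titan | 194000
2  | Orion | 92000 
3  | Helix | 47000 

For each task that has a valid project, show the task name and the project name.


INNER JOIN keeps only tasks rows whose project_id matches an id in projects. Walk through each task:
  - task 1 (Optimize): project_id=NULL, no match -> dropped
  - task 2 (Train): project_id=3 -> matches Helix
  - task 3 (Deploy): project_id=1 -> matches Titan
  - task 4 (Research): project_id=3 -> matches Helix
  - task 5 (Migrate): project_id=2 -> matches Orion
So 1 of 5 rows is dropped.

SQL:
SELECT a.name, b.name AS project
FROM tasks a
INNER JOIN projects b ON a.project_id = b.id

Result:
name     | project
---------+--------
Train    | Helix  
Deploy   | Titan  
Research | Helix  
Migrate  | Orion  


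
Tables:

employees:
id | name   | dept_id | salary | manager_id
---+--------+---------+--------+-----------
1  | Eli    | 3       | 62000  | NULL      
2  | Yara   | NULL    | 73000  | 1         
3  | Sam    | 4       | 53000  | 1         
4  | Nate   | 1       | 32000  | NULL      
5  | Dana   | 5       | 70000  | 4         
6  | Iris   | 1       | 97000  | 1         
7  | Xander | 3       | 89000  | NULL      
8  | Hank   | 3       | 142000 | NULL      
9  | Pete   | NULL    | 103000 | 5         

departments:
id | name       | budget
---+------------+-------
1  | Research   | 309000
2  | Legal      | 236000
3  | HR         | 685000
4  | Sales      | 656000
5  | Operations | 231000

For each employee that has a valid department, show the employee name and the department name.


INNER JOIN keeps only employees rows whose dept_id matches an id in departments. Walk through each employee:
  - employee 1 (Eli): dept_id=3 -> matches HR
  - employee 2 (Yara): dept_id=NULL, no match -> dropped
  - employee 3 (Sam): dept_id=4 -> matches Sales
  - employee 4 (Nate): dept_id=1 -> matches Research
  - employee 5 (Dana): dept_id=5 -> matches Operations
  - employee 6 (Iris): dept_id=1 -> matches Research
  - employee 7 (Xander): dept_id=3 -> matches HR
  - employee 8 (Hank): dept_id=3 -> matches HR
  - employee 9 (Pete): dept_id=NULL, no match -> dropped
So 2 of 9 rows are dropped.

SQL:
SELECT a.name, b.name AS department
FROM employees a
INNER JOIN departments b ON a.dept_id = b.id

Result:
name   | department
-------+-----------
Eli    | HR        
Sam    | Sales     
Nate   | Research  
Dana   | Operations
Iris   | Research  
Xander | HR        
Hank   | HR        


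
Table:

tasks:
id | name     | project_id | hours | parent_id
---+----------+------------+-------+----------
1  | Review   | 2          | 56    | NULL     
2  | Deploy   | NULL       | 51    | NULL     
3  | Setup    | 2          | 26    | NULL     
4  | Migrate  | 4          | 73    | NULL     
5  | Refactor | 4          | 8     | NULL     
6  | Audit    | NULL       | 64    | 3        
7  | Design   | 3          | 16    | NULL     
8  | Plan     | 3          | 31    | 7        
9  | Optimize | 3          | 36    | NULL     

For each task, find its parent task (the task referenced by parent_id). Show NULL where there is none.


This is a self-join: tasks is joined to a second copy of itself, matching each row's parent_id to another row's id. Use LEFT JOIN so rows with parent_id=NULL are kept.
  - task 1 (Review): parent_id=NULL -> NULL
  - task 2 (Deploy): parent_id=NULL -> NULL
  - task 3 (Setup): parent_id=NULL -> NULL
  - task 4 (Migrate): parent_id=NULL -> NULL
  - task 5 (Refactor): parent_id=NULL -> NULL
  - task 6 (Audit): parent_id=3 -> Setup
  - task 7 (Design): parent_id=NULL -> NULL
  - task 8 (Plan): parent_id=7 -> Design
  - task 9 (Optimize): parent_id=NULL -> NULL

SQL:
SELECT a.name AS item, b.name AS parent
FROM tasks a
LEFT JOIN tasks b ON a.parent_id = b.id

Result:
item     | parent
---------+-------
Review   | NULL  
Deploy   | NULL  
Setup    | NULL  
Migrate  | NULL  
Refactor | NULL  
Audit    | Setup 
Design   | NULL  
Plan     | Design
Optimize | NULL  


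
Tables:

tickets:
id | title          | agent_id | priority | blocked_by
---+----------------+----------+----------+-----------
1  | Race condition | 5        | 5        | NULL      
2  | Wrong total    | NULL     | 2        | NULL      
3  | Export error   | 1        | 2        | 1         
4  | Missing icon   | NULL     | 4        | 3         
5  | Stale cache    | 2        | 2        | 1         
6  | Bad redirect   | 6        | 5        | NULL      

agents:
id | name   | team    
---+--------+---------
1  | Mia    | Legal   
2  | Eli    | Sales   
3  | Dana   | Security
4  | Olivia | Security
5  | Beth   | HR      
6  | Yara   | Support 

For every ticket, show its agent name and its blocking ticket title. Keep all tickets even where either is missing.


Two LEFT JOINs from the same base table tickets: one to agents via agent_id, one to tickets itself via blocked_by. Both are LEFT so every ticket is preserved.
Match against agents:
  - ticket 1 (Race condition): agent_id=5 -> matches Beth
  - ticket 2 (Wrong total): agent_id=NULL, no match -> kept with NULL
  - ticket 3 (Export error): agent_id=1 -> matches Mia
  - ticket 4 (Missing icon): agent_id=NULL, no match -> kept with NULL
  - ticket 5 (Stale cache): agent_id=2 -> matches Eli
  - ticket 6 (Bad redirect): agent_id=6 -> matches Yara
Match against tickets (self):
  - ticket 1 (Race condition): blocked_by=NULL -> NULL
  - ticket 2 (Wrong total): blocked_by=NULL -> NULL
  - ticket 3 (Export error): blocked_by=1 -> Race condition
  - ticket 4 (Missing icon): blocked_by=3 -> Export error
  - ticket 5 (Stale cache): blocked_by=1 -> Race condition
  - ticket 6 (Bad redirect): blocked_by=NULL -> NULL

SQL:
SELECT a.title, b.name AS agent, c.title AS blocked_by
FROM tickets a
LEFT JOIN agents b ON a.agent_id = b.id
LEFT JOIN tickets c ON a.blocked_by = c.id

Result:
title          | agent | blocked_by    
---------------+-------+---------------
Race condition | Beth  | NULL          
Wrong total    | NULL  | NULL          
Export error   | Mia   | Race condition
Missing icon   | NULL  | Export error  
Stale cache    | Eli   | Race condition
Bad redirect   | Yara  | NULL          


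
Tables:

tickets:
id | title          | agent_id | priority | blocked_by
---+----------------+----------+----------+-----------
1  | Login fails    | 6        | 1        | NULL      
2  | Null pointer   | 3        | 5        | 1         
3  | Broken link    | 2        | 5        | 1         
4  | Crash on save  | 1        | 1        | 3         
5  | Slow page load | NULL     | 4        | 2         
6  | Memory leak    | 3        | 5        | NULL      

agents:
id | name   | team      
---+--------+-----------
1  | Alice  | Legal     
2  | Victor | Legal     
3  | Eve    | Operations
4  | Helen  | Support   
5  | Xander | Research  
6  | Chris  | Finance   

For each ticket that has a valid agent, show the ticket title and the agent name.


INNER JOIN keeps only tickets rows whose agent_id matches an id in agents. Walk through each ticket:
  - ticket 1 (Login fails): agent_id=6 -> matches Chris
  - ticket 2 (Null pointer): agent_id=3 -> matches Eve
  - ticket 3 (Broken link): agent_id=2 -> matches Victor
  - ticket 4 (Crash on save): agent_id=1 -> matches Alice
  - ticket 5 (Slow page load): agent_id=NULL, no match -> dropped
  - ticket 6 (Memory leak): agent_id=3 -> matches Eve
So 1 of 6 rows is dropped.

SQL:
SELECT a.title, b.name AS agent
FROM tickets a
INNER JOIN agents b ON a.agent_id = b.id

Result:
title         | agent 
--------------+-------
Login fails   | Chris 
Null pointer  | Eve   
Broken link   | Victor
Crash on save | Alice 
Memory leak   | Eve   


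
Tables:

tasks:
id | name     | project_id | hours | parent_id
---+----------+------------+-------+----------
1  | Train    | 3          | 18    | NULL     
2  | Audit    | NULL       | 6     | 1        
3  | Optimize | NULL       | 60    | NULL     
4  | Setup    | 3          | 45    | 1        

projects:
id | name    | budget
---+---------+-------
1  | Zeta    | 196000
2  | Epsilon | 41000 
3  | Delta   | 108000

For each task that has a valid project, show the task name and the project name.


INNER JOIN keeps only tasks rows whose project_id matches an id in projects. Walk through each task:
  - task 1 (Train): project_id=3 -> matches Delta
  - task 2 (Audit): project_id=NULL, no match -> dropped
  - task 3 (Optimize): project_id=NULL, no match -> dropped
  - task 4 (Setup): project_id=3 -> matches Delta
So 2 of 4 rows are dropped.

SQL:
SELECT a.name, b.name AS project
FROM tasks a
INNER JOIN projects b ON a.project_id = b.id

Result:
name  | project
------+--------
Train | Delta  
Setup | Delta  


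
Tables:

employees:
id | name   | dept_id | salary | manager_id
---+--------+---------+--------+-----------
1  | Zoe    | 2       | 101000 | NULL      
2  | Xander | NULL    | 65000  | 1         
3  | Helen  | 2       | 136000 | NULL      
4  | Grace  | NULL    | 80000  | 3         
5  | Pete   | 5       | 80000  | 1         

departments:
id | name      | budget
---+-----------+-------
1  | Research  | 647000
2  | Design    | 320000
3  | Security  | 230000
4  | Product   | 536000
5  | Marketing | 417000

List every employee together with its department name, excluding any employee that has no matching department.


INNER JOIN keeps only employees rows whose dept_id matches an id in departments. Walk through each employee:
  - employee 1 (Zoe): dept_id=2 -> matches Design
  - employee 2 (Xander): dept_id=NULL, no match -> dropped
  - employee 3 (Helen): dept_id=2 -> matches Design
  - employee 4 (Grace): dept_id=NULL, no match -> dropped
  - employee 5 (Pete): dept_id=5 -> matches Marketing
So 2 of 5 rows are dropped.

SQL:
SELECT a.name, b.name AS department
FROM employees a
INNER JOIN departments b ON a.dept_id = b.id

Result:
name  | department
------+-----------
Zoe   | Design    
Helen | Design    
Pete  | Marketing 


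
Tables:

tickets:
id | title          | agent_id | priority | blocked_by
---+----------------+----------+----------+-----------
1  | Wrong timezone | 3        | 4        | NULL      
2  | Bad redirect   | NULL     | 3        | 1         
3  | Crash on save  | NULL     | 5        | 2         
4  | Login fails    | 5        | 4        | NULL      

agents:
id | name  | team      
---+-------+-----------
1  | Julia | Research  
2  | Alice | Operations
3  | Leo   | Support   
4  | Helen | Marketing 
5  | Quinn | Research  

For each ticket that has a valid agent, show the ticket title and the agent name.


INNER JOIN keeps only tickets rows whose agent_id matches an id in agents. Walk through each ticket:
  - ticket 1 (Wrong timezone): agent_id=3 -> matches Leo
  - ticket 2 (Bad redirect): agent_id=NULL, no match -> dropped
  - ticket 3 (Crash on save): agent_id=NULL, no match -> dropped
  - ticket 4 (Login fails): agent_id=5 -> matches Quinn
So 2 of 4 rows are dropped.

SQL:
SELECT a.title, b.name AS agent
FROM tickets a
INNER JOIN agents b ON a.agent_id = b.id

Result:
title          | agent
---------------+------
Wrong timezone | Leo  
Login fails    | Quinn


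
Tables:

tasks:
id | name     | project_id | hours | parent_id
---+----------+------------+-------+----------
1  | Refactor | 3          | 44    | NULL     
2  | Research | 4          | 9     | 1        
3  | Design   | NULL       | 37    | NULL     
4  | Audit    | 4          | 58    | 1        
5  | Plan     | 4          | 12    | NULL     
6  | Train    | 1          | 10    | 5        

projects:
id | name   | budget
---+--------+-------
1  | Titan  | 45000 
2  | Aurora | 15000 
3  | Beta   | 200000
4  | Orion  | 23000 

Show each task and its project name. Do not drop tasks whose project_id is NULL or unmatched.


LEFT JOIN keeps every row from tasks (the left table); where project_id has no match in projects, the project columns become NULL. Walk through each task:
  - task 1 (Refactor): project_id=3 -> matches Beta
  - task 2 (Research): project_id=4 -> matches Orion
  - task 3 (Design): project_id=NULL, no match -> kept with NULL
  - task 4 (Audit): project_id=4 -> matches Orion
  - task 5 (Plan): project_id=4 -> matches Orion
  - task 6 (Train): project_id=1 -> matches Titan
All 6 rows appear; 1 has NULL project.

SQL:
SELECT a.name, b.name AS project
FROM tasks a
LEFT JOIN projects b ON a.project_id = b.id

Result:
name     | project
---------+--------
Refactor | Beta   
Research | Orion  
Design   | NULL   
Audit    | Orion  
Plan     | Orion  
Train    | Titan  


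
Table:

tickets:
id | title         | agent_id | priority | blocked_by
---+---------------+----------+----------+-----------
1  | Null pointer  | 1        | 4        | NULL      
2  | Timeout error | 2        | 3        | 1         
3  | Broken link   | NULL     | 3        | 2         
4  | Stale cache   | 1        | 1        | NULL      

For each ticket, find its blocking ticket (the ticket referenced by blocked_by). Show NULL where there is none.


This is a self-join: tickets is joined to a second copy of itself, matching each row's blocked_by to another row's id. Use LEFT JOIN so rows with blocked_by=NULL are kept.
  - ticket 1 (Null pointer): blocked_by=NULL -> NULL
  - ticket 2 (Timeout error): blocked_by=1 -> Null pointer
  - ticket 3 (Broken link): blocked_by=2 -> Timeout error
  - ticket 4 (Stale cache): blocked_by=NULL -> NULL

SQL:
SELECT a.title AS item, b.title AS blocked_by
FROM tickets a
LEFT JOIN tickets b ON a.blocked_by = b.id

Result:
item          | blocked_by   
--------------+--------------
Null pointer  | NULL         
Timeout error | Null pointer 
Broken link   | Timeout error
Stale cache   | NULL         


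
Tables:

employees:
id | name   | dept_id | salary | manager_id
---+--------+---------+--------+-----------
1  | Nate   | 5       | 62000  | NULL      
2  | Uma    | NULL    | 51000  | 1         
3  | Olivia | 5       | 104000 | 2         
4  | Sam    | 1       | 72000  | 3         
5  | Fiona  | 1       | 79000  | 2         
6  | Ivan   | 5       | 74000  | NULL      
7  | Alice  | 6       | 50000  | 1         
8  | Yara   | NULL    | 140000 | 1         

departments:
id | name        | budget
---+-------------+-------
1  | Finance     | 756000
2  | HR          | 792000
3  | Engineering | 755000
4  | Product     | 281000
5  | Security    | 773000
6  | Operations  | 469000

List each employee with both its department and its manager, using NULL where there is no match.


Two LEFT JOINs from the same base table employees: one to departments via dept_id, one to employees itself via manager_id. Both are LEFT so every employee is preserved.
Match against departments:
  - employee 1 (Nate): dept_id=5 -> matches Security
  - employee 2 (Uma): dept_id=NULL, no match -> kept with NULL
  - employee 3 (Olivia): dept_id=5 -> matches Security
  - employee 4 (Sam): dept_id=1 -> matches Finance
  - employee 5 (Fiona): dept_id=1 -> matches Finance
  - employee 6 (Ivan): dept_id=5 -> matches Security
  - employee 7 (Alice): dept_id=6 -> matches Operations
  - employee 8 (Yara): dept_id=NULL, no match -> kept with NULL
Match against employees (self):
  - employee 1 (Nate): manager_id=NULL -> NULL
  - employee 2 (Uma): manager_id=1 -> Nate
  - employee 3 (Olivia): manager_id=2 -> Uma
  - employee 4 (Sam): manager_id=3 -> Olivia
  - employee 5 (Fiona): manager_id=2 -> Uma
  - employee 6 (Ivan): manager_id=NULL -> NULL
  - employee 7 (Alice): manager_id=1 -> Nate
  - employee 8 (Yara): manager_id=1 -> Nate

SQL:
SELECT a.name, b.name AS department, c.name AS manager
FROM employees a
LEFT JOIN departments b ON a.dept_id = b.id
LEFT JOIN employees c ON a.manager_id = c.id

Result:
name   | department | manager
-------+------------+--------
Nate   | Security   | NULL   
Uma    | NULL       | Nate   
Olivia | Security   | Uma    
Sam    | Finance    | Olivia 
Fiona  | Finance    | Uma    
Ivan   | Security   | NULL   
Alice  | Operations | Nate   
Yara   | NULL       | Nate   


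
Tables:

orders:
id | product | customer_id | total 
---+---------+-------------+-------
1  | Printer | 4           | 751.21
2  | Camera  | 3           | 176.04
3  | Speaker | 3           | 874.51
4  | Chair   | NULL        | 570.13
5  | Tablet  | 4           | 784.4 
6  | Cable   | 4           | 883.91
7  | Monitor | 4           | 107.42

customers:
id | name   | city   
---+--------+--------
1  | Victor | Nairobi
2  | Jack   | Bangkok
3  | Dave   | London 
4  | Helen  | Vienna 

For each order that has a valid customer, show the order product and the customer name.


INNER JOIN keeps only orders rows whose customer_id matches an id in customers. Walk through each order:
  - order 1 (Printer): customer_id=4 -> matches Helen
  - order 2 (Camera): customer_id=3 -> matches Dave
  - order 3 (Speaker): customer_id=3 -> matches Dave
  - order 4 (Chair): customer_id=NULL, no match -> dropped
  - order 5 (Tablet): customer_id=4 -> matches Helen
  - order 6 (Cable): customer_id=4 -> matches Helen
  - order 7 (Monitor): customer_id=4 -> matches Helen
So 1 of 7 rows is dropped.

SQL:
SELECT a.product, b.name AS customer
FROM orders a
INNER JOIN customers b ON a.customer_id = b.id

Result:
product | customer
--------+---------
Printer | Helen   
Camera  | Dave    
Speaker | Dave    
Tablet  | Helen   
Cable   | Helen   
Monitor | Helen   


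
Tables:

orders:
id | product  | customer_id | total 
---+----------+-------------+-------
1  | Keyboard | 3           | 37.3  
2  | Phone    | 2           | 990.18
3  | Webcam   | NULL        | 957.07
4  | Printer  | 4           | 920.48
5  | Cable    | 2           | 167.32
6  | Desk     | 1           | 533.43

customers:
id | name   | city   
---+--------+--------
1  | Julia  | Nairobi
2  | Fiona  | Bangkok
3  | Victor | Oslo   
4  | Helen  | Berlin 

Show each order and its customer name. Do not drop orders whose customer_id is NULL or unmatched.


LEFT JOIN keeps every row from orders (the left table); where customer_id has no match in customers, the customer columns become NULL. Walk through each order:
  - order 1 (Keyboard): customer_id=3 -> matches Victor
  - order 2 (Phone): customer_id=2 -> matches Fiona
  - order 3 (Webcam): customer_id=NULL, no match -> kept with NULL
  - order 4 (Printer): customer_id=4 -> matches Helen
  - order 5 (Cable): customer_id=2 -> matches Fiona
  - order 6 (Desk): customer_id=1 -> matches Julia
All 6 rows appear; 1 has NULL customer.

SQL:
SELECT a.product, b.name AS customer
FROM orders a
LEFT JOIN customers b ON a.customer_id = b.id

Result:
product  | customer
---------+---------
Keyboard | Victor  
Phone    | Fiona   
Webcam   | NULL    
Printer  | Helen   
Cable    | Fiona   
Desk     | Julia   


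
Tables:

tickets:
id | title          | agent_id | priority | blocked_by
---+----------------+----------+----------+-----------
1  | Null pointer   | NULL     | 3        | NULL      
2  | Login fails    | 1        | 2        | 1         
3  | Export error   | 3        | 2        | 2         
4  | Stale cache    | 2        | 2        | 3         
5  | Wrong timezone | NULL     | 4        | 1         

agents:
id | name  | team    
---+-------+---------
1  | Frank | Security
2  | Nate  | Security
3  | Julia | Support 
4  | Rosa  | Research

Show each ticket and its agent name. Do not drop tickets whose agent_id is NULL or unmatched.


LEFT JOIN keeps every row from tickets (the left table); where agent_id has no match in agents, the agent columns become NULL. Walk through each ticket:
  - ticket 1 (Null pointer): agent_id=NULL, no match -> kept with NULL
  - ticket 2 (Login fails): agent_id=1 -> matches Frank
  - ticket 3 (Export error): agent_id=3 -> matches Julia
  - ticket 4 (Stale cache): agent_id=2 -> matches Nate
  - ticket 5 (Wrong timezone): agent_id=NULL, no match -> kept with NULL
All 5 rows appear; 2 have NULL agent.

SQL:
SELECT a.title, b.name AS agent
FROM tickets a
LEFT JOIN agents b ON a.agent_id = b.id

Result:
title          | agent
---------------+------
Null pointer   | NULL 
Login fails    | Frank
Export error   | Julia
Stale cache    | Nate 
Wrong timezone | NULL 


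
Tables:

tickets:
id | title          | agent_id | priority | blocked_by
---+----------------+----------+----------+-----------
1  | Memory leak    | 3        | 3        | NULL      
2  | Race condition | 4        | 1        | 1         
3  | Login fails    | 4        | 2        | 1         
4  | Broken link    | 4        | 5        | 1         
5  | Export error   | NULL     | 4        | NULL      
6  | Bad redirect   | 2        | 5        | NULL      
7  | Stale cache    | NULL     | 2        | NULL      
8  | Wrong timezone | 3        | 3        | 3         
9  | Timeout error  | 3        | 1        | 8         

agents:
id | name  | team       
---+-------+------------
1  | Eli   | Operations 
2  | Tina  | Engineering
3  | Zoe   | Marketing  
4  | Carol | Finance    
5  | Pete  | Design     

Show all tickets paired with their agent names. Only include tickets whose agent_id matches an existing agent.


INNER JOIN keeps only tickets rows whose agent_id matches an id in agents. Walk through each ticket:
  - ticket 1 (Memory leak): agent_id=3 -> matches Zoe
  - ticket 2 (Race condition): agent_id=4 -> matches Carol
  - ticket 3 (Login fails): agent_id=4 -> matches Carol
  - ticket 4 (Broken link): agent_id=4 -> matches Carol
  - ticket 5 (Export error): agent_id=NULL, no match -> dropped
  - ticket 6 (Bad redirect): agent_id=2 -> matches Tina
  - ticket 7 (Stale cache): agent_id=NULL, no match -> dropped
  - ticket 8 (Wrong timezone): agent_id=3 -> matches Zoe
  - ticket 9 (Timeout error): agent_id=3 -> matches Zoe
So 2 of 9 rows are dropped.

SQL:
SELECT a.title, b.name AS agent
FROM tickets a
INNER JOIN agents b ON a.agent_id = b.id

Result:
title          | agent
---------------+------
Memory leak    | Zoe  
Race condition | Carol
Login fails    | Carol
Broken link    | Carol
Bad redirect   | Tina 
Wrong timezone | Zoe  
Timeout error  | Zoe  


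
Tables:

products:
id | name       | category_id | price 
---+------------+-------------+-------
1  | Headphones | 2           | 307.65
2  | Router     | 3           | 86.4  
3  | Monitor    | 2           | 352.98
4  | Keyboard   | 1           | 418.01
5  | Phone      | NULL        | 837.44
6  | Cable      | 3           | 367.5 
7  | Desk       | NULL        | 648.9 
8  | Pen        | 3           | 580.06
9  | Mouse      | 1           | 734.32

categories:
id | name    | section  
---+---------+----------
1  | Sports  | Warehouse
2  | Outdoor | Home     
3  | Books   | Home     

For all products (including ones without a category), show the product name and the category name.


LEFT JOIN keeps every row from products (the left table); where category_id has no match in categories, the category columns become NULL. Walk through each product:
  - product 1 (Headphones): category_id=2 -> matches Outdoor
  - product 2 (Router): category_id=3 -> matches Books
  - product 3 (Monitor): category_id=2 -> matches Outdoor
  - product 4 (Keyboard): category_id=1 -> matches Sports
  - product 5 (Phone): category_id=NULL, no match -> kept with NULL
  - product 6 (Cable): category_id=3 -> matches Books
  - product 7 (Desk): category_id=NULL, no match -> kept with NULL
  - product 8 (Pen): category_id=3 -> matches Books
  - product 9 (Mouse): category_id=1 -> matches Sports
All 9 rows appear; 2 have NULL category.

SQL:
SELECT a.name, b.name AS category
FROM products a
LEFT JOIN categories b ON a.category_id = b.id

Result:
name       | category
-----------+---------
Headphones | Outdoor 
Router     | Books   
Monitor    | Outdoor 
Keyboard   | Sports  
Phone      | NULL    
Cable      | Books   
Desk       | NULL    
Pen        | Books   
Mouse      | Sports  


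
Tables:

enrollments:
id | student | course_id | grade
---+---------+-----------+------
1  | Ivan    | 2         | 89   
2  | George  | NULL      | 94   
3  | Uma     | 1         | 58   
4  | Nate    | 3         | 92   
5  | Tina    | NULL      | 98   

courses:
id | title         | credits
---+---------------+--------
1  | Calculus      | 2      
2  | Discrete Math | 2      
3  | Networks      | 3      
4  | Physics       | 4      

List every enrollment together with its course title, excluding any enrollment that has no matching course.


INNER JOIN keeps only enrollments rows whose course_id matches an id in courses. Walk through each enrollment:
  - enrollment 1 (Ivan): course_id=2 -> matches Discrete Math
  - enrollment 2 (George): course_id=NULL, no match -> dropped
  - enrollment 3 (Uma): course_id=1 -> matches Calculus
  - enrollment 4 (Nate): course_id=3 -> matches Networks
  - enrollment 5 (Tina): course_id=NULL, no match -> dropped
So 2 of 5 rows are dropped.

SQL:
SELECT a.student, b.title AS course
FROM enrollments a
INNER JOIN courses b ON a.course_id = b.id

Result:
student | course       
--------+--------------
Ivan    | Discrete Math
Uma     | Calculus     
Nate    | Networks     


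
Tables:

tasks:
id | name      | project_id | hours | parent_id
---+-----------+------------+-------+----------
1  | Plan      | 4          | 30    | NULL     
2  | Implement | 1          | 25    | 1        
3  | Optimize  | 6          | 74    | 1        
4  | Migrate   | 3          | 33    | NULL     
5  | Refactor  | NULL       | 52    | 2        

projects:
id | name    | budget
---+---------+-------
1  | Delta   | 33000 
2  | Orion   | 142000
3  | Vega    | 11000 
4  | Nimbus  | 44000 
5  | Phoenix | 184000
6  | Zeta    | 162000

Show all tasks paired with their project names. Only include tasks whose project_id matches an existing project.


INNER JOIN keeps only tasks rows whose project_id matches an id in projects. Walk through each task:
  - task 1 (Plan): project_id=4 -> matches Nimbus
  - task 2 (Implement): project_id=1 -> matches Delta
  - task 3 (Optimize): project_id=6 -> matches Zeta
  - task 4 (Migrate): project_id=3 -> matches Vega
  - task 5 (Refactor): project_id=NULL, no match -> dropped
So 1 of 5 rows is dropped.

SQL:
SELECT a.name, b.name AS project
FROM tasks a
INNER JOIN projects b ON a.project_id = b.id

Result:
name      | project
----------+--------
Plan      | Nimbus 
Implement | Delta  
Optimize  | Zeta   
Migrate   | Vega   


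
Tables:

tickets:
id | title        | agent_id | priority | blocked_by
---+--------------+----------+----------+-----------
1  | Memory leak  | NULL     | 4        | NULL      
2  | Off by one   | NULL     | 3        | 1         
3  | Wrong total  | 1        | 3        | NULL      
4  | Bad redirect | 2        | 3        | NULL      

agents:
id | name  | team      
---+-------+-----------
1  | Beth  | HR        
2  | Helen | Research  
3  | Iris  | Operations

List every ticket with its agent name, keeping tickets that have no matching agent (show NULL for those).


LEFT JOIN keeps every row from tickets (the left table); where agent_id has no match in agents, the agent columns become NULL. Walk through each ticket:
  - ticket 1 (Memory leak): agent_id=NULL, no match -> kept with NULL
  - ticket 2 (Off by one): agent_id=NULL, no match -> kept with NULL
  - ticket 3 (Wrong total): agent_id=1 -> matches Beth
  - ticket 4 (Bad redirect): agent_id=2 -> matches Helen
All 4 rows appear; 2 have NULL agent.

SQL:
SELECT a.title, b.name AS agent
FROM tickets a
LEFT JOIN agents b ON a.agent_id = b.id

Result:
title        | agent
-------------+------
Memory leak  | NULL 
Off by one   | NULL 
Wrong total  | Beth 
Bad redirect | Helen
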